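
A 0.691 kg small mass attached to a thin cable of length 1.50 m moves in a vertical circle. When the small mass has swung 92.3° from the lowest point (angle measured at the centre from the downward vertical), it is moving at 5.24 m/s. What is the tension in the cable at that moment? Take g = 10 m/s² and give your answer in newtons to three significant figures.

Take the radial direction toward the centre of the circle as positive. The component of the weight along the string toward the centre is −mg cos φ (φ measured from the bottom), so Newton's second law along the string gives T − mg cos φ = m v²/r.
cos 92.3° = -0.04013, so T = m(v²/r + g cos φ) = 0.691 × ((5.24)²/1.50 + 10.0 × -0.04013) = 0.691 × (18.31 + (-0.4013)) = 0.691 × 17.90 = 12.37 N.

12.4 N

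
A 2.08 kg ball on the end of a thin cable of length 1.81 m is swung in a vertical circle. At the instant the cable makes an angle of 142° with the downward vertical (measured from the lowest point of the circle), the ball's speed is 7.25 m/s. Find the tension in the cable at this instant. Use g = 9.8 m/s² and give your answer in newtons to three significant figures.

44.3 N

Take the radial direction toward the centre of the circle as positive. The component of the weight along the string toward the centre is −mg cos φ (φ measured from the bottom), so Newton's second law along the string gives T − mg cos φ = m v²/r.
cos 142° = -0.7880, so T = m(v²/r + g cos φ) = 2.08 × ((7.25)²/1.81 + 9.8 × -0.7880) = 2.08 × (29.04 + (-7.723)) = 2.08 × 21.32 = 44.34 N.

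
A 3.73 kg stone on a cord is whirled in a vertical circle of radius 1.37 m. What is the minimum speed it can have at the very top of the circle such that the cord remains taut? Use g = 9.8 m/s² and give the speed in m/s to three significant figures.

At the top, both weight mg and T point toward the centre: T + mg = mv²/r.
At minimum speed T → 0, so mg = mv_min²/r ⇒ v_min = √(g r) = √(9.8 × 1.37) = 3.664 m/s.

3.66 m/s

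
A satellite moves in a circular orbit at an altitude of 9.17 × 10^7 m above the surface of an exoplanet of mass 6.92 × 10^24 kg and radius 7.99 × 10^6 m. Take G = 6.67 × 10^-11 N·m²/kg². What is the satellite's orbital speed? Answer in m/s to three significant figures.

Orbital radius r = R + h = 7.99 × 10^6 + 9.17 × 10^7 = 9.969 × 10^7 m.
Gravity supplies the centripetal force: G M m / r² = m v² / r, so v = √(GM/r).
v = √(6.67 × 10^-11 × 6.92 × 10^24 / 9.969 × 10^7) = √(4.630 × 10^6) = 2152 m/s.

2150 m/s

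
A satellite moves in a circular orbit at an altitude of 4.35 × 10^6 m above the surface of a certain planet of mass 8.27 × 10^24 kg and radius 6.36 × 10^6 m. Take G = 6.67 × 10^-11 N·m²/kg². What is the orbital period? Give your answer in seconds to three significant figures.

9380 s

r = R + h = 6.36 × 10^6 + 4.35 × 10^6 = 1.071 × 10^7 m. Gravity provides the centripetal force: G M m / r² = m v² / r ⇒ v = √(GM/r) = 7177 m/s.
T = 2πr/v = 2π × 1.071 × 10^7 / 7177 = 9377 s.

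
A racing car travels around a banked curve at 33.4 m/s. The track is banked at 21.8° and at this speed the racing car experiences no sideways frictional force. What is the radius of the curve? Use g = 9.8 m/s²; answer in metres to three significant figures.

Frictionless banking: tanθ = v²/(rg), so r = v²/(g tanθ).
r = (33.4)²/(9.8 × tan 21.8°) = 1116/(9.8 × 0.4000) = 1116/3.920 = 284.6 m.

285 m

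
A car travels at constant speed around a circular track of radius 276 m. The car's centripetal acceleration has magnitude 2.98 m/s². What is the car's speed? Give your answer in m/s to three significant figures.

a_c = v²/r ⇒ v = √(a_c · r) = √(2.98 × 276) = √822.5 = 28.68 m/s.

28.7 m/s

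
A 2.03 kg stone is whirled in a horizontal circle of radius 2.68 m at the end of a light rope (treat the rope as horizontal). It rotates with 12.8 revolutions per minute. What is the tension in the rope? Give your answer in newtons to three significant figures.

9.77 N

ω = 12.8 rev/min × 2π/60 = 1.340 rad/s, so v = ωr = 1.340 × 2.68 = 3.592 m/s.
The tension is the only horizontal force, so it supplies the full centripetal force: T = m v²/r = 2.03 × (3.592)²/2.68 = 2.03 × 12.90/2.68 = 9.775 N.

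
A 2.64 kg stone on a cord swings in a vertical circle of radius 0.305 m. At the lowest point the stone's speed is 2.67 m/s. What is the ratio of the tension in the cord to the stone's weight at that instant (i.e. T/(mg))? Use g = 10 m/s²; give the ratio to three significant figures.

At the bottom, T − mg = mv²/r, so T = m(v²/r + g) and T/(mg) = v²/(rg) + 1 = (2.67)²/(0.305 × 10.0) + 1 = 2.337 + 1 = 3.337.

3.34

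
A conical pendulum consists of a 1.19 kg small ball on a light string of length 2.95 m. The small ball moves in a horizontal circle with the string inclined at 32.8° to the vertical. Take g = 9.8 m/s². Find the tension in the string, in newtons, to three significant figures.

13.9 N

Vertically the bob has no acceleration, so T cosθ = mg.
T = mg/cosθ = 1.19 × 9.8 / cos 32.8° = 11.66/0.8406 = 13.87 N.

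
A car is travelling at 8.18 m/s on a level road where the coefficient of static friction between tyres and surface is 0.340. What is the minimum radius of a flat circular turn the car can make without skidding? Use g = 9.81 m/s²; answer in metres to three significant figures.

20.1 m

At the limit, μ_s m g = m v²/r, so r_min = v²/(μ_s g) = (8.18)²/(0.340 × 9.81) = 66.91/3.335 = 20.06 m.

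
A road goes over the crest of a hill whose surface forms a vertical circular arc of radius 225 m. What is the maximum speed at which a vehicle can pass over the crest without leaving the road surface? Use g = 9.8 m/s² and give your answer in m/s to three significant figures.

At the crest the centre of the circle is below the vehicle, so the net downward (centripetal) force is mg − N = mv²/r.
The vehicle leaves the road when N → 0, giving v_max = √(g r) = √(9.8 × 225) = 46.96 m/s.

47.0 m/s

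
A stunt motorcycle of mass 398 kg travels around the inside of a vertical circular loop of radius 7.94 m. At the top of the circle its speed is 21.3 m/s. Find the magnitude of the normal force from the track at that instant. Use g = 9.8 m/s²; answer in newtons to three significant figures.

At the top, both N and the weight mg point inward (toward the centre), so N + mg = mv²/r.
N = m(v²/r − g) = 398 × ((21.3)²/7.94 − 9.8) = 398 × (57.14 − 9.8) = 398 × 47.34 = 18840 N.

18800 N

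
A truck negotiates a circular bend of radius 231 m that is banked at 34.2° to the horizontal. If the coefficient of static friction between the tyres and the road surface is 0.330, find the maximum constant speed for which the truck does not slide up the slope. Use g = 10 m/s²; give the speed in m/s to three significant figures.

54.8 m/s

At the maximum speed, friction acts down the slope at its limiting value f = μN. Radially (horizontal, toward centre): N sinθ + μN cosθ = mv²/r. Vertically: N cosθ − μN sinθ = mg.
Dividing: v² = r g (sinθ + μcosθ)/(cosθ − μsinθ).
sinθ + μcosθ = 0.5621 + 0.330×0.8271 = 0.8350; cosθ − μsinθ = 0.8271 − 0.330×0.5621 = 0.6416.
v² = 231 × 10.0 × 0.8350/0.6416 = 3006 m²/s², so v = 54.83 m/s.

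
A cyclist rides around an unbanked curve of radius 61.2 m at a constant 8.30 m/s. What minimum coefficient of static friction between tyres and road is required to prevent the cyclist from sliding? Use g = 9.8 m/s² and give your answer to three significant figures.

0.115

Friction provides the centripetal force: μ_s m g = m v²/r, so μ_s = v²/(g r) = (8.300)²/(9.8 × 61.2) = 68.89/599.8 = 0.1149.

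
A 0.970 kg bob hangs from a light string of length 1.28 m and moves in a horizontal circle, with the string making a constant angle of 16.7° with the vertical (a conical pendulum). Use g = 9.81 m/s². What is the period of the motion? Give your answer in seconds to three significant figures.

2.22 s

r = L sinθ = 0.3678 m. From T sinθ = mω²r and T cosθ = mg: tanθ = ω²r/g, so ω² = g tanθ / r = g/(L cosθ).
ω = √(g/(L cosθ)) = √(9.81/(1.28 × 0.9578)) = √8.002 = 2.829 rad/s.
Period = 2π/ω = 2.221 s.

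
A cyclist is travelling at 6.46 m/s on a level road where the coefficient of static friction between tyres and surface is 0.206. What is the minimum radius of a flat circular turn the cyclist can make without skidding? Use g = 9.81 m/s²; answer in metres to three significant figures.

20.7 m

At the limit, μ_s m g = m v²/r, so r_min = v²/(μ_s g) = (6.46)²/(0.206 × 9.81) = 41.73/2.021 = 20.65 m.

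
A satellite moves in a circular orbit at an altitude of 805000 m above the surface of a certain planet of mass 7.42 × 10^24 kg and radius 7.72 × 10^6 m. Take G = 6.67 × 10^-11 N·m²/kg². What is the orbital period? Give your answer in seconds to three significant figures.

7030 s

r = R + h = 7.72 × 10^6 + 805000 = 8.525 × 10^6 m. Gravity provides the centripetal force: G M m / r² = m v² / r ⇒ v = √(GM/r) = 7619 m/s.
T = 2πr/v = 2π × 8.525 × 10^6 / 7619 = 7030 s.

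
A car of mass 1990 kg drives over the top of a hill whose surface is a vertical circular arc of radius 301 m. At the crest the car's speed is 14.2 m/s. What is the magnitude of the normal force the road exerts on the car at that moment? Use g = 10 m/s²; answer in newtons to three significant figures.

18600 N

At the crest the centripetal acceleration points downward (toward the centre of the arc), so mg − N = mv²/r.
N = m(g − v²/r) = 1990 × (10.0 − (14.2)²/301) = 1990 × (10.0 − 0.6699) = 1990 × 9.330 = 18570 N.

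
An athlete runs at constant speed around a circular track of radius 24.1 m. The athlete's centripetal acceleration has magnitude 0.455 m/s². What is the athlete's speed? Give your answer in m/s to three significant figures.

3.31 m/s

a_c = v²/r ⇒ v = √(a_c · r) = √(0.455 × 24.1) = √10.97 = 3.311 m/s.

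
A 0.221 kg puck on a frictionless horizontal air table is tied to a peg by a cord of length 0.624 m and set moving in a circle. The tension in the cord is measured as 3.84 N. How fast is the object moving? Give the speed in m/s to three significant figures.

T = m v²/r ⇒ v = √(T r / m) = √(3.84 × 0.624 / 0.221) = √10.84 = 3.293 m/s.

3.29 m/s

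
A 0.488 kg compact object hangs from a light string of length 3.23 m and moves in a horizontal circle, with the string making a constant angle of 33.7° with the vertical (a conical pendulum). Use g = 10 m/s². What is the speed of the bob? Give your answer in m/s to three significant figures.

3.46 m/s

The radius of the circle is r = L sinθ = 3.23 × sin 33.7° = 1.792 m.
Horizontally T sinθ = mv²/r and vertically T cosθ = mg, so tanθ = v²/(rg).
v = √(r g tanθ) = √(1.792 × 10.0 × 0.6669) = √11.95 = 3.457 m/s.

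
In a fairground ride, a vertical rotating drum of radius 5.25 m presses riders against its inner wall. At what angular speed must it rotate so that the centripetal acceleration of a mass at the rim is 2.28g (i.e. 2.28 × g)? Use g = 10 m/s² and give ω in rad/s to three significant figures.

2.08 rad/s

Centripetal acceleration a_c = ω²r. Setting ω²r = 2.28g:
ω = √(2.28g / r) = √(2.28 × 10.0 / 5.25) = √4.343 = 2.084 rad/s.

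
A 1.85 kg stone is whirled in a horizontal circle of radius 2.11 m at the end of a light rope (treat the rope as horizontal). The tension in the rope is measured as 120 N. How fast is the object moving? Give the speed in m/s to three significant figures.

11.7 m/s

T = m v²/r ⇒ v = √(T r / m) = √(120 × 2.11 / 1.85) = √136.9 = 11.70 m/s.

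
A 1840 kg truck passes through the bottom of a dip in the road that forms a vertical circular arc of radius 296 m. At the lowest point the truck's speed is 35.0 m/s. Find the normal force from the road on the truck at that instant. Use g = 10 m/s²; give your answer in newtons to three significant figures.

26000 N

At the lowest point, N points up (toward the centre) and the weight mg points down (away from the centre), so the net inward force is N − mg = mv²/r.
N = m(v²/r + g) = 1840 × ((35.0)²/296 + 10.0) = 1840 × (4.139 + 10.0) = 1840 × 14.14 = 26010 N.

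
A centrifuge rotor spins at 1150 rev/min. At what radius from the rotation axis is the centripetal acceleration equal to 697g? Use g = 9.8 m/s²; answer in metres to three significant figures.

ω = 1150 rev/min × 2π/60 = 120.4 rad/s.
a_c = ω²r = 697g ⇒ r = 697 × 9.8 / (120.4)² = 6831/14500 = 0.4710 m.

0.471 m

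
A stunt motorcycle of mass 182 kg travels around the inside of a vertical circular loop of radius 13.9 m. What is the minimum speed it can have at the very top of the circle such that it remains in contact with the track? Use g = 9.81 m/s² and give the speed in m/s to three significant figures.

At the highest point the centre is directly below, so both the weight and N act inward: N + mg = mv²/r.
At minimum speed N → 0, so mg = mv_min²/r ⇒ v_min = √(g r) = √(9.81 × 13.9) = 11.68 m/s.

11.7 m/s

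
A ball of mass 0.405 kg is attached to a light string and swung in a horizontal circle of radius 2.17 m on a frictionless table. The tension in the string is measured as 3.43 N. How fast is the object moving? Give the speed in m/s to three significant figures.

4.29 m/s

T = m v²/r ⇒ v = √(T r / m) = √(3.43 × 2.17 / 0.405) = √18.38 = 4.287 m/s.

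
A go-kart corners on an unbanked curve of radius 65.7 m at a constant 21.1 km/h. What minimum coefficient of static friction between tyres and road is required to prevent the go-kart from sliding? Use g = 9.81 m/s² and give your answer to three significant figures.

v = 21.1/3.6 = 5.861 m/s.
Friction provides the centripetal force: μ_s m g = m v²/r, so μ_s = v²/(g r) = (5.861)²/(9.81 × 65.7) = 34.35/644.5 = 0.05330.

0.0533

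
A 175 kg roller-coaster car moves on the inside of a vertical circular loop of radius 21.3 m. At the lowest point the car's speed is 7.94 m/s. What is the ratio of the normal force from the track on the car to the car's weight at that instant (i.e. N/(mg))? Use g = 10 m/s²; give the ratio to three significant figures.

At the bottom, N − mg = mv²/r, so N = m(v²/r + g) and N/(mg) = v²/(rg) + 1 = (7.94)²/(21.3 × 10.0) + 1 = 0.2960 + 1 = 1.296.

1.30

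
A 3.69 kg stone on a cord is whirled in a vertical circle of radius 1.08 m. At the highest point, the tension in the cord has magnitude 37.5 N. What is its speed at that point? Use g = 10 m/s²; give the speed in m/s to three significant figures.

At the top, T + mg = mv²/r, so v = √(r(T/m + g)) = √(1.08 × (37.5/3.69 + 10.0)) = √(1.08 × 20.16) = √21.78 = 4.666 m/s.

4.67 m/s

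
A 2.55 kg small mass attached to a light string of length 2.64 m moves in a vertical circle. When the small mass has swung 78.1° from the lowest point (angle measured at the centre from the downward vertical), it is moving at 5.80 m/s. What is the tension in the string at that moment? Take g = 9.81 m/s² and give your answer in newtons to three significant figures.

37.7 N

Take the radial direction toward the centre of the circle as positive. The component of the weight along the string toward the centre is −mg cos φ (φ measured from the bottom), so Newton's second law along the string gives T − mg cos φ = m v²/r.
cos 78.1° = 0.2062, so T = m(v²/r + g cos φ) = 2.55 × ((5.80)²/2.64 + 9.81 × 0.2062) = 2.55 × (12.74 + (2.023)) = 2.55 × 14.77 = 37.65 N.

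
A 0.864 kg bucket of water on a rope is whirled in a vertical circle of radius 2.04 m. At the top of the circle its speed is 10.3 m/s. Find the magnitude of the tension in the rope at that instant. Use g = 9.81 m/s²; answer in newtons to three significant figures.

36.5 N

At the top, both T and the weight mg point inward (toward the centre), so T + mg = mv²/r.
T = m(v²/r − g) = 0.864 × ((10.3)²/2.04 − 9.81) = 0.864 × (52.00 − 9.81) = 0.864 × 42.19 = 36.46 N.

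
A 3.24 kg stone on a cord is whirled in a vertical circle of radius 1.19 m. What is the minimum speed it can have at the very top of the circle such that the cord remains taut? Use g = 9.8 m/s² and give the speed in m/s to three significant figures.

3.41 m/s

At the highest point the centre is directly below, so both the weight and T act inward: T + mg = mv²/r.
At minimum speed T → 0, so mg = mv_min²/r ⇒ v_min = √(g r) = √(9.8 × 1.19) = 3.415 m/s.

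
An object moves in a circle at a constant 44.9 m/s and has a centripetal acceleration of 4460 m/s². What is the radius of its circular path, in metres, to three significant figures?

a_c = v²/r ⇒ r = v²/a_c = (44.9)²/4460 = 2016/4460 = 0.4520 m.

0.452 m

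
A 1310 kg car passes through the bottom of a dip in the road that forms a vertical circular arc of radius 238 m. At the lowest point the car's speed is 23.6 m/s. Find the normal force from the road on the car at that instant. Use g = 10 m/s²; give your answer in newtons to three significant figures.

16200 N

At the lowest point, N points up (toward the centre) and the weight mg points down (away from the centre), so the net inward force is N − mg = mv²/r.
N = m(v²/r + g) = 1310 × ((23.6)²/238 + 10.0) = 1310 × (2.340 + 10.0) = 1310 × 12.34 = 16170 N.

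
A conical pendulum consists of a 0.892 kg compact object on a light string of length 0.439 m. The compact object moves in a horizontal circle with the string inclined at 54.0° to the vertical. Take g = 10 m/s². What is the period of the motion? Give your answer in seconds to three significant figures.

r = L sinθ = 0.3552 m. From T sinθ = mω²r and T cosθ = mg: tanθ = ω²r/g, so ω² = g tanθ / r = g/(L cosθ).
ω = √(g/(L cosθ)) = √(10.0/(0.439 × 0.5878)) = √38.75 = 6.225 rad/s.
Period = 2π/ω = 1.009 s.

1.01 s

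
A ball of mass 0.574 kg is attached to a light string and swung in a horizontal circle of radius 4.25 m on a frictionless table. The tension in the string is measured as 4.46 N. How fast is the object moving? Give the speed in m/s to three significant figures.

5.75 m/s

T = m v²/r ⇒ v = √(T r / m) = √(4.46 × 4.25 / 0.574) = √33.02 = 5.747 m/s.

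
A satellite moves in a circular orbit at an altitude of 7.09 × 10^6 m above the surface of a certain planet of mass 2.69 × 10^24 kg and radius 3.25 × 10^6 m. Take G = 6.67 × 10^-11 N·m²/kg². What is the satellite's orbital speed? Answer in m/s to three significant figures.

Orbital radius r = R + h = 3.25 × 10^6 + 7.09 × 10^6 = 1.034 × 10^7 m.
Gravity supplies the centripetal force: G M m / r² = m v² / r, so v = √(GM/r).
v = √(6.67 × 10^-11 × 2.69 × 10^24 / 1.034 × 10^7) = √(1.735 × 10^7) = 4166 m/s.

4170 m/s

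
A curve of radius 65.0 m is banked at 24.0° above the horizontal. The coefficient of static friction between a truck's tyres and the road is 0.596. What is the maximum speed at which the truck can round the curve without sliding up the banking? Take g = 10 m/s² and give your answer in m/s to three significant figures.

30.4 m/s

At the maximum speed, friction acts down the slope at its limiting value f = μN. Radially (horizontal, toward centre): N sinθ + μN cosθ = mv²/r. Vertically: N cosθ − μN sinθ = mg.
Dividing: v² = r g (sinθ + μcosθ)/(cosθ − μsinθ).
sinθ + μcosθ = 0.4067 + 0.596×0.9135 = 0.9512; cosθ − μsinθ = 0.9135 − 0.596×0.4067 = 0.6711.
v² = 65.0 × 10.0 × 0.9512/0.6711 = 921.3 m²/s², so v = 30.35 m/s.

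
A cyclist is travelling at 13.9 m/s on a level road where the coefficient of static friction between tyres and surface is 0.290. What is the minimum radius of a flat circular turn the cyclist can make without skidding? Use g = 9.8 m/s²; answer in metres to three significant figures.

At the limit, μ_s m g = m v²/r, so r_min = v²/(μ_s g) = (13.9)²/(0.290 × 9.8) = 193.2/2.842 = 67.98 m.

68.0 m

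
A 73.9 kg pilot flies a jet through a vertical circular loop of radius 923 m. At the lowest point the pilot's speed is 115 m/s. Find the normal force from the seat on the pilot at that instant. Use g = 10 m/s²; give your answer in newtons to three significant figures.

At the lowest point, N points up (toward the centre) and the weight mg points down (away from the centre), so the net inward force is N − mg = mv²/r.
N = m(v²/r + g) = 73.9 × ((115)²/923 + 10.0) = 73.9 × (14.33 + 10.0) = 73.9 × 24.33 = 1798 N.

1800 N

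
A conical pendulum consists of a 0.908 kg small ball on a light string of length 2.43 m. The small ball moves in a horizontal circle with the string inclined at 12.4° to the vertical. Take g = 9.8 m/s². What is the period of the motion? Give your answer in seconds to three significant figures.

r = L sinθ = 0.5218 m. From T sinθ = mω²r and T cosθ = mg: tanθ = ω²r/g, so ω² = g tanθ / r = g/(L cosθ).
ω = √(g/(L cosθ)) = √(9.8/(2.43 × 0.9767)) = √4.129 = 2.032 rad/s.
Period = 2π/ω = 3.092 s.

3.09 s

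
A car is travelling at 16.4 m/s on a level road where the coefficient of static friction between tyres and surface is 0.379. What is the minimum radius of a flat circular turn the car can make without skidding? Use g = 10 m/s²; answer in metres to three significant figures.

At the limit, μ_s m g = m v²/r, so r_min = v²/(μ_s g) = (16.4)²/(0.379 × 10.0) = 269.0/3.790 = 70.97 m.

71.0 m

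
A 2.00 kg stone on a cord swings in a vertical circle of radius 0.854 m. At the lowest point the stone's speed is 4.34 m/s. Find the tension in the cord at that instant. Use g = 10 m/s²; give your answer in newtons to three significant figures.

At the lowest point, T points up (toward the centre) and the weight mg points down (away from the centre), so the net inward force is T − mg = mv²/r.
T = m(v²/r + g) = 2.00 × ((4.34)²/0.854 + 10.0) = 2.00 × (22.06 + 10.0) = 2.00 × 32.06 = 64.11 N.

64.1 N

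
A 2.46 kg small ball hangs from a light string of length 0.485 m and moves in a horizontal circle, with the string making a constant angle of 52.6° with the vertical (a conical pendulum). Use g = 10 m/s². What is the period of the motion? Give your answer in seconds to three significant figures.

r = L sinθ = 0.3853 m. From T sinθ = mω²r and T cosθ = mg: tanθ = ω²r/g, so ω² = g tanθ / r = g/(L cosθ).
ω = √(g/(L cosθ)) = √(10.0/(0.485 × 0.6074)) = √33.95 = 5.826 rad/s.
Period = 2π/ω = 1.078 s.

1.08 s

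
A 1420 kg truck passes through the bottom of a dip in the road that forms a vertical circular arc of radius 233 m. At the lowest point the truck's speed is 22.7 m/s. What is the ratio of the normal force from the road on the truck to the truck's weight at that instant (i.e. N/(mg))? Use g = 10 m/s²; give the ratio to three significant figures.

At the bottom, N − mg = mv²/r, so N = m(v²/r + g) and N/(mg) = v²/(rg) + 1 = (22.7)²/(233 × 10.0) + 1 = 0.2212 + 1 = 1.221.

1.22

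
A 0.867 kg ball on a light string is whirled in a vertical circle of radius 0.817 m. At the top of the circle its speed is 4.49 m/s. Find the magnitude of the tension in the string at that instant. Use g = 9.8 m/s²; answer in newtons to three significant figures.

12.9 N

At the top, both T and the weight mg point inward (toward the centre), so T + mg = mv²/r.
T = m(v²/r − g) = 0.867 × ((4.49)²/0.817 − 9.8) = 0.867 × (24.68 − 9.8) = 0.867 × 14.88 = 12.90 N.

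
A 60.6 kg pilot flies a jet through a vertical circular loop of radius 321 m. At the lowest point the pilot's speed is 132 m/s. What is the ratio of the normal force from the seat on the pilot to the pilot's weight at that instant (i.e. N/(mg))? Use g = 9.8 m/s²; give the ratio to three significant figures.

6.54

At the bottom, N − mg = mv²/r, so N = m(v²/r + g) and N/(mg) = v²/(rg) + 1 = (132)²/(321 × 9.8) + 1 = 5.539 + 1 = 6.539.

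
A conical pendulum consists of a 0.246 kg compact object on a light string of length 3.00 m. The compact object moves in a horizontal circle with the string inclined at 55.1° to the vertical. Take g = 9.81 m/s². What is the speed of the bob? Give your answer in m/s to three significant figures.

The radius of the circle is r = L sinθ = 3.00 × sin 55.1° = 2.460 m.
Horizontally T sinθ = mv²/r and vertically T cosθ = mg, so tanθ = v²/(rg).
v = √(r g tanθ) = √(2.460 × 9.81 × 1.433) = √34.60 = 5.882 m/s.

5.88 m/s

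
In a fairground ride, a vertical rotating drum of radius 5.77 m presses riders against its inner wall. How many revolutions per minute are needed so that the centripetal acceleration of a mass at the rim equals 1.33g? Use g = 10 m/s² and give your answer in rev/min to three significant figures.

14.5 rev/min

Require ω²r = 1.33g, so ω = √(1.33 × 10.0/5.77) = 1.518 rad/s.
In rev/min: ω × 60/(2π) = 1.518 × 60/(2π) = 14.50 rev/min.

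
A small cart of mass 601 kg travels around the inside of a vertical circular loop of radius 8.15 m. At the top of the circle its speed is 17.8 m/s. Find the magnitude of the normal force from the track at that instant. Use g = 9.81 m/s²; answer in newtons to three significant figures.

17500 N

At the top, both N and the weight mg point inward (toward the centre), so N + mg = mv²/r.
N = m(v²/r − g) = 601 × ((17.8)²/8.15 − 9.81) = 601 × (38.88 − 9.81) = 601 × 29.07 = 17470 N.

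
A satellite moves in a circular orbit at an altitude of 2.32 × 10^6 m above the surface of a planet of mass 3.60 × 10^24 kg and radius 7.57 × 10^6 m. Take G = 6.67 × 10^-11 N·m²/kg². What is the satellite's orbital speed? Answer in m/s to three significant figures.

4930 m/s

Orbital radius r = R + h = 7.57 × 10^6 + 2.32 × 10^6 = 9.890 × 10^6 m.
Gravity supplies the centripetal force: G M m / r² = m v² / r, so v = √(GM/r).
v = √(6.67 × 10^-11 × 3.60 × 10^24 / 9.890 × 10^6) = √(2.428 × 10^7) = 4927 m/s.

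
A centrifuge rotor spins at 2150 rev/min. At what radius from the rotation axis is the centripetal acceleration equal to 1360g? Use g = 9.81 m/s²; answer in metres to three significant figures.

ω = 2150 rev/min × 2π/60 = 225.1 rad/s.
a_c = ω²r = 1360g ⇒ r = 1360 × 9.81 / (225.1)² = 13340/50690 = 0.2632 m.

0.263 m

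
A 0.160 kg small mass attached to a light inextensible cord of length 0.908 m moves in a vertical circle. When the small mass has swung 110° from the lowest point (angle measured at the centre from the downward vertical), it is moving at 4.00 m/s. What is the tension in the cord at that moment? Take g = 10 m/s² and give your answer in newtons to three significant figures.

Take the radial direction toward the centre of the circle as positive. The component of the weight along the string toward the centre is −mg cos φ (φ measured from the bottom), so Newton's second law along the string gives T − mg cos φ = m v²/r.
cos 110° = -0.3420, so T = m(v²/r + g cos φ) = 0.160 × ((4.00)²/0.908 + 10.0 × -0.3420) = 0.160 × (17.62 + (-3.420)) = 0.160 × 14.20 = 2.272 N.

2.27 N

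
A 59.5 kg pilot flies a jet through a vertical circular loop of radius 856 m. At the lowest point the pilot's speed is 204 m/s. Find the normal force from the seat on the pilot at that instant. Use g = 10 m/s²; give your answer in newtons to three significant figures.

At the lowest point, N points up (toward the centre) and the weight mg points down (away from the centre), so the net inward force is N − mg = mv²/r.
N = m(v²/r + g) = 59.5 × ((204)²/856 + 10.0) = 59.5 × (48.62 + 10.0) = 59.5 × 58.62 = 3488 N.

3490 N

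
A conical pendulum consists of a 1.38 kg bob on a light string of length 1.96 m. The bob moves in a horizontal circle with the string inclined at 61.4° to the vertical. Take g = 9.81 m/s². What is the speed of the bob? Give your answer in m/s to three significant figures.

5.56 m/s

The radius of the circle is r = L sinθ = 1.96 × sin 61.4° = 1.721 m.
Horizontally T sinθ = mv²/r and vertically T cosθ = mg, so tanθ = v²/(rg).
v = √(r g tanθ) = √(1.721 × 9.81 × 1.834) = √30.96 = 5.564 m/s.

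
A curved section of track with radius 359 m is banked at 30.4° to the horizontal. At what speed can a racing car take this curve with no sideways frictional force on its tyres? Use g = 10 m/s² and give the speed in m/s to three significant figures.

45.9 m/s

On a frictionless banked curve, N sinθ = mv²/r and N cosθ = mg, so tanθ = v²/(rg).
v = √(r g tanθ) = √(359 × 10.0 × tan 30.4°) = √(359 × 10.0 × 0.5867) = √2106 = 45.89 m/s.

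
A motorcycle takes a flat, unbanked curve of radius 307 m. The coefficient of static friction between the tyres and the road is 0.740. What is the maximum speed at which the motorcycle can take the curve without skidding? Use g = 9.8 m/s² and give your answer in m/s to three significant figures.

47.2 m/s

Friction provides the centripetal force on a flat curve. At maximum speed it is at its limiting value: μ_s m g = m v²/r.
Mass cancels: v_max = √(μ_s g r) = √(0.740 × 9.8 × 307) = √2226 = 47.18 m/s.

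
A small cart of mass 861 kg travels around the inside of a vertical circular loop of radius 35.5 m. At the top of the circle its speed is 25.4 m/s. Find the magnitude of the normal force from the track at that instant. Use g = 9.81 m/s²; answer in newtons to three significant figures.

At the top, both N and the weight mg point inward (toward the centre), so N + mg = mv²/r.
N = m(v²/r − g) = 861 × ((25.4)²/35.5 − 9.81) = 861 × (18.17 − 9.81) = 861 × 8.364 = 7201 N.

7200 N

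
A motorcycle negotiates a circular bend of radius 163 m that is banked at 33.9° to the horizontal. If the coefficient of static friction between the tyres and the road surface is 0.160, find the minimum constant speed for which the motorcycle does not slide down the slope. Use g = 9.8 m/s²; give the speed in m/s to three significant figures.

27.2 m/s

At the minimum speed, friction acts up the slope at its limiting value f = μN. Radially (horizontal, toward centre): N sinθ − μN cosθ = mv²/r. Vertically: N cosθ + μN sinθ = mg.
Dividing: v² = r g (sinθ − μcosθ)/(cosθ + μsinθ).
sinθ − μcosθ = 0.5577 − 0.160×0.8300 = 0.4249; cosθ + μsinθ = 0.8300 + 0.160×0.5577 = 0.9193.
v² = 163 × 9.8 × 0.4249/0.9193 = 738.4 m²/s², so v = 27.17 m/s.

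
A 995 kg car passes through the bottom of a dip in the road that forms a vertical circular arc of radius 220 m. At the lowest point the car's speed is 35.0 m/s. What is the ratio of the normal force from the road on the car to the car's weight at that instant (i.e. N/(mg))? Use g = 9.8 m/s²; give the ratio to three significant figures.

At the bottom, N − mg = mv²/r, so N = m(v²/r + g) and N/(mg) = v²/(rg) + 1 = (35.0)²/(220 × 9.8) + 1 = 0.5682 + 1 = 1.568.

1.57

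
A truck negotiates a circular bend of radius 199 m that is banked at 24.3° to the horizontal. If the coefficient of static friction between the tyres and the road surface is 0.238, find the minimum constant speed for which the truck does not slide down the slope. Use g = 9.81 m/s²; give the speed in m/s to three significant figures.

19.4 m/s

At the minimum speed, friction acts up the slope at its limiting value f = μN. Radially (horizontal, toward centre): N sinθ − μN cosθ = mv²/r. Vertically: N cosθ + μN sinθ = mg.
Dividing: v² = r g (sinθ − μcosθ)/(cosθ + μsinθ).
sinθ − μcosθ = 0.4115 − 0.238×0.9114 = 0.1946; cosθ + μsinθ = 0.9114 + 0.238×0.4115 = 1.009.
v² = 199 × 9.81 × 0.1946/1.009 = 376.4 m²/s², so v = 19.40 m/s.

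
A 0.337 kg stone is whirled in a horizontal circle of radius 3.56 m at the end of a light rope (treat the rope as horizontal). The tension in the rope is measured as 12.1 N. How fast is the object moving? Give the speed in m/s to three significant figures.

11.3 m/s

T = m v²/r ⇒ v = √(T r / m) = √(12.1 × 3.56 / 0.337) = √127.8 = 11.31 m/s.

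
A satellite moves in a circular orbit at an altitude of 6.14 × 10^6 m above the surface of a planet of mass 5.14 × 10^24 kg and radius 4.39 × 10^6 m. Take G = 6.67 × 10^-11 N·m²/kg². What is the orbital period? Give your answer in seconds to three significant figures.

11600 s

r = R + h = 4.39 × 10^6 + 6.14 × 10^6 = 1.053 × 10^7 m. Gravity provides the centripetal force: G M m / r² = m v² / r ⇒ v = √(GM/r) = 5706 m/s.
T = 2πr/v = 2π × 1.053 × 10^7 / 5706 = 11600 s.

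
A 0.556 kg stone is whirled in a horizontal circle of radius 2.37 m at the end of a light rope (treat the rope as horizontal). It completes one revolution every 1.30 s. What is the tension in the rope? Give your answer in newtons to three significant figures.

v = 2πr/T = 2π × 2.37/1.30 = 11.45 m/s.
The tension is the only horizontal force, so it supplies the full centripetal force: T = m v²/r = 0.556 × (11.45)²/2.37 = 0.556 × 131.2/2.37 = 30.78 N.

30.8 N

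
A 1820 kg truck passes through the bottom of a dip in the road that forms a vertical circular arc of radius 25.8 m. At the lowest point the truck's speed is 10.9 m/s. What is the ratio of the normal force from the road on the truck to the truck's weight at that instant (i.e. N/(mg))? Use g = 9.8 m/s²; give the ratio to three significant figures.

1.47

At the bottom, N − mg = mv²/r, so N = m(v²/r + g) and N/(mg) = v²/(rg) + 1 = (10.9)²/(25.8 × 9.8) + 1 = 0.4699 + 1 = 1.470.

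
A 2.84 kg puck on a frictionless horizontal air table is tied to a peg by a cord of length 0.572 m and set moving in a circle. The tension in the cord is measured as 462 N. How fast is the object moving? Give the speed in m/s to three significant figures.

T = m v²/r ⇒ v = √(T r / m) = √(462 × 0.572 / 2.84) = √93.05 = 9.646 m/s.

9.65 m/s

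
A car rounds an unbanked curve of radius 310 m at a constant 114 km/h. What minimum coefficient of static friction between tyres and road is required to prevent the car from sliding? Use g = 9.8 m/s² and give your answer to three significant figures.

0.330

v = 114/3.6 = 31.67 m/s.
Friction provides the centripetal force: μ_s m g = m v²/r, so μ_s = v²/(g r) = (31.67)²/(9.8 × 310) = 1003/3038 = 0.3301.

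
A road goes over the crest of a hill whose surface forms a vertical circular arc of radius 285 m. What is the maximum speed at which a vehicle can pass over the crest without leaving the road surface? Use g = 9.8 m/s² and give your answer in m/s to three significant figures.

At the crest the centre of the circle is below the vehicle, so the net downward (centripetal) force is mg − N = mv²/r.
The vehicle leaves the road when N → 0, giving v_max = √(g r) = √(9.8 × 285) = 52.85 m/s.

52.8 m/s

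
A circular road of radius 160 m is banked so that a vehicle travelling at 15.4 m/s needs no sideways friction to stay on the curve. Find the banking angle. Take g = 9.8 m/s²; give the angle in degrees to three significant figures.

With no friction, the horizontal component of the normal force provides the centripetal force: N sinθ = mv²/r, while N cosθ = mg vertically.
Dividing: tanθ = v²/(r g) = (15.4)²/(160 × 9.8) = 237.2/1568 = 0.1513.
θ = arctan(0.1513) = 8.601°.

8.60°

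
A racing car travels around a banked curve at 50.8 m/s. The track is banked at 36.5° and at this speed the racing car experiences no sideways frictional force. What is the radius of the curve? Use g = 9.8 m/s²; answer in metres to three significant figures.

356 m

Frictionless banking: tanθ = v²/(rg), so r = v²/(g tanθ).
r = (50.8)²/(9.8 × tan 36.5°) = 2581/(9.8 × 0.7400) = 2581/7.252 = 355.9 m.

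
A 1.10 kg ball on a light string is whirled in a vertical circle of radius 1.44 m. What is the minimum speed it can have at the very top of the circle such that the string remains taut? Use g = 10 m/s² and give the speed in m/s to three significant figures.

3.79 m/s

At the top, both weight mg and T point toward the centre: T + mg = mv²/r.
At minimum speed T → 0, so mg = mv_min²/r ⇒ v_min = √(g r) = √(10.0 × 1.44) = 3.795 m/s.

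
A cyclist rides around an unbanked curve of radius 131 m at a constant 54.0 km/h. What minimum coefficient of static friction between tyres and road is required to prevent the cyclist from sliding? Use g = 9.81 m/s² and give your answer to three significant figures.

0.175

v = 54.0/3.6 = 15.00 m/s.
Friction provides the centripetal force: μ_s m g = m v²/r, so μ_s = v²/(g r) = (15.00)²/(9.81 × 131) = 225.0/1285 = 0.1751.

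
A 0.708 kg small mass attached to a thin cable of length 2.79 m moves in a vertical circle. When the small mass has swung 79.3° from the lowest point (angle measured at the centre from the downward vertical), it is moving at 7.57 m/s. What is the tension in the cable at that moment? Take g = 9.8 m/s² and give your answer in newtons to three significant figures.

Take the radial direction toward the centre of the circle as positive. The component of the weight along the string toward the centre is −mg cos φ (φ measured from the bottom), so Newton's second law along the string gives T − mg cos φ = m v²/r.
cos 79.3° = 0.1857, so T = m(v²/r + g cos φ) = 0.708 × ((7.57)²/2.79 + 9.8 × 0.1857) = 0.708 × (20.54 + (1.820)) = 0.708 × 22.36 = 15.83 N.

15.8 N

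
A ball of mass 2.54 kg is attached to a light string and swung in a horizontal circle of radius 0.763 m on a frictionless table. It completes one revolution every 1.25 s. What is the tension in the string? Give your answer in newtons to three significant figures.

49.0 N

v = 2πr/T = 2π × 0.763/1.25 = 3.835 m/s.
The tension is the only horizontal force, so it supplies the full centripetal force: T = m v²/r = 2.54 × (3.835)²/0.763 = 2.54 × 14.71/0.763 = 48.97 N.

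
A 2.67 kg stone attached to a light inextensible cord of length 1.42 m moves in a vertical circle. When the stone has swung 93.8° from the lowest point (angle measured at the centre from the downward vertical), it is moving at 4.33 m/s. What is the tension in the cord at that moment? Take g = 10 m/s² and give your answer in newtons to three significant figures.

Take the radial direction toward the centre of the circle as positive. The component of the weight along the string toward the centre is −mg cos φ (φ measured from the bottom), so Newton's second law along the string gives T − mg cos φ = m v²/r.
cos 93.8° = -0.06627, so T = m(v²/r + g cos φ) = 2.67 × ((4.33)²/1.42 + 10.0 × -0.06627) = 2.67 × (13.20 + (-0.6627)) = 2.67 × 12.54 = 33.48 N.

33.5 N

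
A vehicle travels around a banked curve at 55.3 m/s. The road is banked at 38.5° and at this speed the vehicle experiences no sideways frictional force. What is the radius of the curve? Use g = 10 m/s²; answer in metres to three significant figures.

Frictionless banking: tanθ = v²/(rg), so r = v²/(g tanθ).
r = (55.3)²/(10.0 × tan 38.5°) = 3058/(10.0 × 0.7954) = 3058/7.954 = 384.5 m.

384 m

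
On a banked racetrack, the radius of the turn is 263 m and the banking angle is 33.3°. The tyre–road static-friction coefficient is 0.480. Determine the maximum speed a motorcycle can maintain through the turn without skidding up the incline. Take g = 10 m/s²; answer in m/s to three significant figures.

At the maximum speed, friction acts down the slope at its limiting value f = μN. Radially (horizontal, toward centre): N sinθ + μN cosθ = mv²/r. Vertically: N cosθ − μN sinθ = mg.
Dividing: v² = r g (sinθ + μcosθ)/(cosθ − μsinθ).
sinθ + μcosθ = 0.5490 + 0.480×0.8358 = 0.9502; cosθ − μsinθ = 0.8358 − 0.480×0.5490 = 0.5723.
v² = 263 × 10.0 × 0.9502/0.5723 = 4367 m²/s², so v = 66.08 m/s.

66.1 m/s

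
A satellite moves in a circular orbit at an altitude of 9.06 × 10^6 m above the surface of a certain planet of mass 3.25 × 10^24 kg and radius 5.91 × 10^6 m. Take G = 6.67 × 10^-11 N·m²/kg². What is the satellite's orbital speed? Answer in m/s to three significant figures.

3810 m/s

Orbital radius r = R + h = 5.91 × 10^6 + 9.06 × 10^6 = 1.497 × 10^7 m.
Gravity supplies the centripetal force: G M m / r² = m v² / r, so v = √(GM/r).
v = √(6.67 × 10^-11 × 3.25 × 10^24 / 1.497 × 10^7) = √(1.448 × 10^7) = 3805 m/s.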